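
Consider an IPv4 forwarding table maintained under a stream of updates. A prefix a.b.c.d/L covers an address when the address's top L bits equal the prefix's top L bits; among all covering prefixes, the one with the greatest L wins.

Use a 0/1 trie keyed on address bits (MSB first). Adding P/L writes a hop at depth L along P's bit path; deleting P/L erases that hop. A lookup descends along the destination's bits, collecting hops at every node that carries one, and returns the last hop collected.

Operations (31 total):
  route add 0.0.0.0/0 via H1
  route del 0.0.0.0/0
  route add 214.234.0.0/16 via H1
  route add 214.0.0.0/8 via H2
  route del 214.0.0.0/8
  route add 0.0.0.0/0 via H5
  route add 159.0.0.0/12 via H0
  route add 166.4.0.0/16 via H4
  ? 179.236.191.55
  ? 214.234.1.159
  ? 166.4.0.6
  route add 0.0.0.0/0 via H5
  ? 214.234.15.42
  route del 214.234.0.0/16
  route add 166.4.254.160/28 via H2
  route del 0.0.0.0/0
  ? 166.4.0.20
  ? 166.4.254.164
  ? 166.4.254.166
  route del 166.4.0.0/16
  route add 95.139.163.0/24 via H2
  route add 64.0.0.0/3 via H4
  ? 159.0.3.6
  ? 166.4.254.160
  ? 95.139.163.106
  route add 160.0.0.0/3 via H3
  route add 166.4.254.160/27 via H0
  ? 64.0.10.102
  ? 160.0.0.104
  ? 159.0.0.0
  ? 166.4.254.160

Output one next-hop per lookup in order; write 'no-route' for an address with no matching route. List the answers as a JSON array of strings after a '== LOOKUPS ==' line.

Apply in order:
  add 0.0.0.0/0 -> H1 at depth 0
  - 0.0.0.0/0 clear@0
  add 214.234.0.0/16 -> H1 at depth 16
  add 214.0.0.0/8 -> H2 at depth 8
  - 214.0.0.0/8 clear@8
  add 0.0.0.0/0 -> H5 at depth 0
  add 159.0.0.0/12 -> H0 at depth 12
  add 166.4.0.0/16 -> H4 at depth 16
  lookup 179.236.191.55: bits 101 walk d0:H5→d1:-→d2:-→d3:- -> H5
  lookup 214.234.1.159: bits 1101011011101010 walk d0:H5→d1:-→d2:-→d3:-→d4:-→d5:-→d6:-→d7:-→d8:-→d9:-→d10:-→d11:-→d12:-→d13:-→d14:-→d15:-→d16:H1 -> H1
  lookup 166.4.0.6: bits 1010011000000100 walk d0:H5→d1:-→d2:-→d3:-→d4:-→d5:-→d6:-→d7:-→d8:-→d9:-→d10:-→d11:-→d12:-→d13:-→d14:-→d15:-→d16:H4 -> H4
  add 0.0.0.0/0 -> H5 at depth 0
  lookup 214.234.15.42: bits 1101011011101010 walk d0:H5→d1:-→d2:-→d3:-→d4:-→d5:-→d6:-→d7:-→d8:-→d9:-→d10:-→d11:-→d12:-→d13:-→d14:-→d15:-→d16:H1 -> H1
  - 214.234.0.0/16 clear@16
  add 166.4.254.160/28 -> H2 at depth 28
  - 0.0.0.0/0 clear@0
  lookup 166.4.0.20: bits 1010011000000100 walk d0:-→d1:-→d2:-→d3:-→d4:-→d5:-→d6:-→d7:-→d8:-→d9:-→d10:-→d11:-→d12:-→d13:-→d14:-→d15:-→d16:H4 -> H4
  lookup 166.4.254.164: bits 1010011000000100111111101010 walk d0:-→d1:-→d2:-→d3:-→d4:-→d5:-→d6:-→d7:-→d8:-→d9:-→d10:-→d11:-→d12:-→d13:-→d14:-→d15:-→d16:H4→d17:-→d18:-→d19:-→d20:-→d21:-→d22:-→d23:-→d24:-→d25:-→d26:-→d27:-→d28:H2 -> H2
  lookup 166.4.254.166: bits 1010011000000100111111101010 walk d0:-→d1:-→d2:-→d3:-→d4:-→d5:-→d6:-→d7:-→d8:-→d9:-→d10:-→d11:-→d12:-→d13:-→d14:-→d15:-→d16:H4→d17:-→d18:-→d19:-→d20:-→d21:-→d22:-→d23:-→d24:-→d25:-→d26:-→d27:-→d28:H2 -> H2
  - 166.4.0.0/16 clear@16
  add 95.139.163.0/24 -> H2 at depth 24
  add 64.0.0.0/3 -> H4 at depth 3
  lookup 159.0.3.6: bits 100111110000 walk d0:-→d1:-→d2:-→d3:-→d4:-→d5:-→d6:-→d7:-→d8:-→d9:-→d10:-→d11:-→d12:H0 -> H0
  lookup 166.4.254.160: bits 1010011000000100111111101010 walk d0:-→d1:-→d2:-→d3:-→d4:-→d5:-→d6:-→d7:-→d8:-→d9:-→d10:-→d11:-→d12:-→d13:-→d14:-→d15:-→d16:-→d17:-→d18:-→d19:-→d20:-→d21:-→d22:-→d23:-→d24:-→d25:-→d26:-→d27:-→d28:H2 -> H2
  lookup 95.139.163.106: bits 010111111000101110100011 walk d0:-→d1:-→d2:-→d3:H4→d4:-→d5:-→d6:-→d7:-→d8:-→d9:-→d10:-→d11:-→d12:-→d13:-→d14:-→d15:-→d16:-→d17:-→d18:-→d19:-→d20:-→d21:-→d22:-→d23:-→d24:H2 -> H2
  add 160.0.0.0/3 -> H3 at depth 3
  add 166.4.254.160/27 -> H0 at depth 27
  lookup 64.0.10.102: bits 010 walk d0:-→d1:-→d2:-→d3:H4 -> H4
  lookup 160.0.0.104: bits 10100 walk d0:-→d1:-→d2:-→d3:H3→d4:-→d5:- -> H3
  lookup 159.0.0.0: bits 100111110000 walk d0:-→d1:-→d2:-→d3:-→d4:-→d5:-→d6:-→d7:-→d8:-→d9:-→d10:-→d11:-→d12:H0 -> H0
  lookup 166.4.254.160: bits 1010011000000100111111101010 walk d0:-→d1:-→d2:-→d3:H3→d4:-→d5:-→d6:-→d7:-→d8:-→d9:-→d10:-→d11:-→d12:-→d13:-→d14:-→d15:-→d16:-→d17:-→d18:-→d19:-→d20:-→d21:-→d22:-→d23:-→d24:-→d25:-→d26:-→d27:H0→d28:H2 -> H2

== LOOKUPS ==
["H5","H1","H4","H1","H4","H2","H2","H0","H2","H2","H4","H3","H0","H2"]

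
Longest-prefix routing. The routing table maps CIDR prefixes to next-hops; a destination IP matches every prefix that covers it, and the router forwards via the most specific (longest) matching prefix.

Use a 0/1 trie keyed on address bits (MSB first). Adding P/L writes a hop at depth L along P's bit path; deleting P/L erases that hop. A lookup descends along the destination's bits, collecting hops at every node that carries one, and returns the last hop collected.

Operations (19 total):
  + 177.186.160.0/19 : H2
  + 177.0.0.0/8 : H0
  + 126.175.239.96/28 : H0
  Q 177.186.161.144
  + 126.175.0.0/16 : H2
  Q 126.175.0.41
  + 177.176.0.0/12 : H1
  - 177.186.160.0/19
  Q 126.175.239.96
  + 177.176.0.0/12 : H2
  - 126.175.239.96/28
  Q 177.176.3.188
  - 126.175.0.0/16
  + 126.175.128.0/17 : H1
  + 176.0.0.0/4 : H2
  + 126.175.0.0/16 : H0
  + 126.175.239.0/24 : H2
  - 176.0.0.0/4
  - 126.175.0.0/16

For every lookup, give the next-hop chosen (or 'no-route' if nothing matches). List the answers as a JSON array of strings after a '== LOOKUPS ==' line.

Process each operation:
  + 177.186.160.0/19 (H2) depth=19
  + 177.0.0.0/8 (H0) depth=8
  + 126.175.239.96/28 (H0) depth=28
  lookup 177.186.161.144: bits 1011000110111010101 walk d0:-→d1:-→d2:-→d3:-→d4:-→d5:-→d6:-→d7:-→d8:H0→d9:-→d10:-→d11:-→d12:-→d13:-→d14:-→d15:-→d16:-→d17:-→d18:-→d19:H2 -> H2
  + 126.175.0.0/16 (H2) depth=16
  lookup 126.175.0.41: bits 0111111010101111 walk d0:-→d1:-→d2:-→d3:-→d4:-→d5:-→d6:-→d7:-→d8:-→d9:-→d10:-→d11:-→d12:-→d13:-→d14:-→d15:-→d16:H2 -> H2
  + 177.176.0.0/12 (H1) depth=12
  - 177.186.160.0/19 clear@19
  lookup 126.175.239.96: bits 0111111010101111111011110110 walk d0:-→d1:-→d2:-→d3:-→d4:-→d5:-→d6:-→d7:-→d8:-→d9:-→d10:-→d11:-→d12:-→d13:-→d14:-→d15:-→d16:H2→d17:-→d18:-→d19:-→d20:-→d21:-→d22:-→d23:-→d24:-→d25:-→d26:-→d27:-→d28:H0 -> H0
  + 177.176.0.0/12 (H2) depth=12
  - 126.175.239.96/28 clear@28
  lookup 177.176.3.188: bits 101100011011 walk d0:-→d1:-→d2:-→d3:-→d4:-→d5:-→d6:-→d7:-→d8:H0→d9:-→d10:-→d11:-→d12:H2 -> H2
  - 126.175.0.0/16 clear@16
  + 126.175.128.0/17 (H1) depth=17
  + 176.0.0.0/4 (H2) depth=4
  + 126.175.0.0/16 (H0) depth=16
  + 126.175.239.0/24 (H2) depth=24
  - 176.0.0.0/4 clear@4
  - 126.175.0.0/16 clear@16

== LOOKUPS ==
["H2","H2","H0","H2"]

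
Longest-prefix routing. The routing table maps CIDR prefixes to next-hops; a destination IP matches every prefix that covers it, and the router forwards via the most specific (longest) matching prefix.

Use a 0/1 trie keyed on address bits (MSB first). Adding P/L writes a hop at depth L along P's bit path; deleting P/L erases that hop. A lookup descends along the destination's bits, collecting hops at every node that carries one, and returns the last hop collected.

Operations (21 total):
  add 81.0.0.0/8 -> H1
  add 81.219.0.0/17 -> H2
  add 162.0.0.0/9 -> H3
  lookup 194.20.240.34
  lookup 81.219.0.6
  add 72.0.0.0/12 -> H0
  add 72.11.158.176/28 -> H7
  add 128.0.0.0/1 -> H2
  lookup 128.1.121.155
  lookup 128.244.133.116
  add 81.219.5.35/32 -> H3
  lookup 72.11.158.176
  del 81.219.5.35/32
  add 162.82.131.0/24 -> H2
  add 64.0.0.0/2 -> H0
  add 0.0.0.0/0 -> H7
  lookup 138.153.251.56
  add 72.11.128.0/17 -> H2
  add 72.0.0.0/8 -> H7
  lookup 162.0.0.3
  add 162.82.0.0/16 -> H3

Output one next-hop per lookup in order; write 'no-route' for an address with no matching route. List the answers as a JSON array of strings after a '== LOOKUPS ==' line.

Process each operation:
  add 81.0.0.0/8 -> H1 at depth 8
  add 81.219.0.0/17 -> H2 at depth 17
  add 162.0.0.0/9 -> H3 at depth 9
  Q 194.20.240.34: descend 1 ; hops seen [∅] ; pick no-route
  Q 81.219.0.6: descend 01010001110110110 ; hops seen [H1,H2] ; pick H2
  add 72.0.0.0/12 -> H0 at depth 12
  add 72.11.158.176/28 -> H7 at depth 28
  add 128.0.0.0/1 -> H2 at depth 1
  Q 128.1.121.155: descend 10 ; hops seen [H2] ; pick H2
  Q 128.244.133.116: descend 10 ; hops seen [H2] ; pick H2
  add 81.219.5.35/32 -> H3 at depth 32
  Q 72.11.158.176: descend 0100100000001011100111101011 ; hops seen [H0,H7] ; pick H7
  del 81.219.5.35/32 (clear depth 32)
  add 162.82.131.0/24 -> H2 at depth 24
  add 64.0.0.0/2 -> H0 at depth 2
  add 0.0.0.0/0 -> H7 at depth 0
  Q 138.153.251.56: descend 10 ; hops seen [H7,H2] ; pick H2
  add 72.11.128.0/17 -> H2 at depth 17
  add 72.0.0.0/8 -> H7 at depth 8
  Q 162.0.0.3: descend 101000100 ; hops seen [H7,H2,H3] ; pick H3
  add 162.82.0.0/16 -> H3 at depth 16

== LOOKUPS ==
["no-route","H2","H2","H2","H7","H2","H3"]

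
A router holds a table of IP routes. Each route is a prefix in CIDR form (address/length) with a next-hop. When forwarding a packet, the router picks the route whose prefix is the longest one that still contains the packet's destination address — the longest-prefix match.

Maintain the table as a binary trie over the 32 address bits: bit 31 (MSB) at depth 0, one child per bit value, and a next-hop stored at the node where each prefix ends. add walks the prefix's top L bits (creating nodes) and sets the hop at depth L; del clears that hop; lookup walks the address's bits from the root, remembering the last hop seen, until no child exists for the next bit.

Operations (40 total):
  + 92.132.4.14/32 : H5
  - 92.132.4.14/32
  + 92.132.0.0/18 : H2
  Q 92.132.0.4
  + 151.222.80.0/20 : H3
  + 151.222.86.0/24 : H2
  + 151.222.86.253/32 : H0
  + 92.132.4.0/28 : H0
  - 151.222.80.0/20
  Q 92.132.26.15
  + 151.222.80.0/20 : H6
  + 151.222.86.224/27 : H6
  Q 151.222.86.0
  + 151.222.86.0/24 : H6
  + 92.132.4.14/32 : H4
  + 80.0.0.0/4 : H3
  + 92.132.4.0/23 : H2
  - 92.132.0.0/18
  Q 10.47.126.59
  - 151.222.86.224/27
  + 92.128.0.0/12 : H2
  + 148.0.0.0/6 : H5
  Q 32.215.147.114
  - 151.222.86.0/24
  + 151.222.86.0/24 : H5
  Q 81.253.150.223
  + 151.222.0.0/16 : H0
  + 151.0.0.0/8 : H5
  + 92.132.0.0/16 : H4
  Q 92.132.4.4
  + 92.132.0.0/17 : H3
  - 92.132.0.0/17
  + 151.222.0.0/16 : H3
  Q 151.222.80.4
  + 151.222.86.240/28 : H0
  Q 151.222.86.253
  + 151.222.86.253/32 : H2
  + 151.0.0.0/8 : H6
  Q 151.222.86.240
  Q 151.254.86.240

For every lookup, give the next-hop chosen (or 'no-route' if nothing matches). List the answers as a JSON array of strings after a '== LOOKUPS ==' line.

Trace:
  add 92.132.4.14/32 -> H5 at depth 32
  del 92.132.4.14/32 (clear depth 32)
  add 92.132.0.0/18 -> H2 at depth 18
  lookup 92.132.0.4: bits 010111001000010000000 walk d0:-→d1:-→d2:-→d3:-→d4:-→d5:-→d6:-→d7:-→d8:-→d9:-→d10:-→d11:-→d12:-→d13:-→d14:-→d15:-→d16:-→d17:-→d18:H2→d19:-→d20:-→d21:- -> H2
  add 151.222.80.0/20 -> H3 at depth 20
  add 151.222.86.0/24 -> H2 at depth 24
  add 151.222.86.253/32 -> H0 at depth 32
  add 92.132.4.0/28 -> H0 at depth 28
  del 151.222.80.0/20 (clear depth 20)
  lookup 92.132.26.15: bits 0101110010000100000 walk d0:-→d1:-→d2:-→d3:-→d4:-→d5:-→d6:-→d7:-→d8:-→d9:-→d10:-→d11:-→d12:-→d13:-→d14:-→d15:-→d16:-→d17:-→d18:H2→d19:- -> H2
  add 151.222.80.0/20 -> H6 at depth 20
  add 151.222.86.224/27 -> H6 at depth 27
  lookup 151.222.86.0: bits 100101111101111001010110 walk d0:-→d1:-→d2:-→d3:-→d4:-→d5:-→d6:-→d7:-→d8:-→d9:-→d10:-→d11:-→d12:-→d13:-→d14:-→d15:-→d16:-→d17:-→d18:-→d19:-→d20:H6→d21:-→d22:-→d23:-→d24:H2 -> H2
  add 151.222.86.0/24 -> H6 at depth 24
  add 92.132.4.14/32 -> H4 at depth 32
  add 80.0.0.0/4 -> H3 at depth 4
  add 92.132.4.0/23 -> H2 at depth 23
  del 92.132.0.0/18 (clear depth 18)
  lookup 10.47.126.59: bits 0 walk d0:-→d1:- -> no-route
  del 151.222.86.224/27 (clear depth 27)
  add 92.128.0.0/12 -> H2 at depth 12
  add 148.0.0.0/6 -> H5 at depth 6
  lookup 32.215.147.114: bits 0 walk d0:-→d1:- -> no-route
  del 151.222.86.0/24 (clear depth 24)
  add 151.222.86.0/24 -> H5 at depth 24
  lookup 81.253.150.223: bits 0101 walk d0:-→d1:-→d2:-→d3:-→d4:H3 -> H3
  add 151.222.0.0/16 -> H0 at depth 16
  add 151.0.0.0/8 -> H5 at depth 8
  add 92.132.0.0/16 -> H4 at depth 16
  lookup 92.132.4.4: bits 0101110010000100000001000000 walk d0:-→d1:-→d2:-→d3:-→d4:H3→d5:-→d6:-→d7:-→d8:-→d9:-→d10:-→d11:-→d12:H2→d13:-→d14:-→d15:-→d16:H4→d17:-→d18:-→d19:-→d20:-→d21:-→d22:-→d23:H2→d24:-→d25:-→d26:-→d27:-→d28:H0 -> H0
  add 92.132.0.0/17 -> H3 at depth 17
  del 92.132.0.0/17 (clear depth 17)
  add 151.222.0.0/16 -> H3 at depth 16
  lookup 151.222.80.4: bits 100101111101111001010 walk d0:-→d1:-→d2:-→d3:-→d4:-→d5:-→d6:H5→d7:-→d8:H5→d9:-→d10:-→d11:-→d12:-→d13:-→d14:-→d15:-→d16:H3→d17:-→d18:-→d19:-→d20:H6→d21:- -> H6
  add 151.222.86.240/28 -> H0 at depth 28
  lookup 151.222.86.253: bits 10010111110111100101011011111101 walk d0:-→d1:-→d2:-→d3:-→d4:-→d5:-→d6:H5→d7:-→d8:H5→d9:-→d10:-→d11:-→d12:-→d13:-→d14:-→d15:-→d16:H3→d17:-→d18:-→d19:-→d20:H6→d21:-→d22:-→d23:-→d24:H5→d25:-→d26:-→d27:-→d28:H0→d29:-→d30:-→d31:-→d32:H0 -> H0
  add 151.222.86.253/32 -> H2 at depth 32
  add 151.0.0.0/8 -> H6 at depth 8
  lookup 151.222.86.240: bits 1001011111011110010101101111 walk d0:-→d1:-→d2:-→d3:-→d4:-→d5:-→d6:H5→d7:-→d8:H6→d9:-→d10:-→d11:-→d12:-→d13:-→d14:-→d15:-→d16:H3→d17:-→d18:-→d19:-→d20:H6→d21:-→d22:-→d23:-→d24:H5→d25:-→d26:-→d27:-→d28:H0 -> H0
  lookup 151.254.86.240: bits 1001011111 walk d0:-→d1:-→d2:-→d3:-→d4:-→d5:-→d6:H5→d7:-→d8:H6→d9:-→d10:- -> H6

== LOOKUPS ==
["H2","H2","H2","no-route","no-route","H3","H0","H6","H0","H0","H6"]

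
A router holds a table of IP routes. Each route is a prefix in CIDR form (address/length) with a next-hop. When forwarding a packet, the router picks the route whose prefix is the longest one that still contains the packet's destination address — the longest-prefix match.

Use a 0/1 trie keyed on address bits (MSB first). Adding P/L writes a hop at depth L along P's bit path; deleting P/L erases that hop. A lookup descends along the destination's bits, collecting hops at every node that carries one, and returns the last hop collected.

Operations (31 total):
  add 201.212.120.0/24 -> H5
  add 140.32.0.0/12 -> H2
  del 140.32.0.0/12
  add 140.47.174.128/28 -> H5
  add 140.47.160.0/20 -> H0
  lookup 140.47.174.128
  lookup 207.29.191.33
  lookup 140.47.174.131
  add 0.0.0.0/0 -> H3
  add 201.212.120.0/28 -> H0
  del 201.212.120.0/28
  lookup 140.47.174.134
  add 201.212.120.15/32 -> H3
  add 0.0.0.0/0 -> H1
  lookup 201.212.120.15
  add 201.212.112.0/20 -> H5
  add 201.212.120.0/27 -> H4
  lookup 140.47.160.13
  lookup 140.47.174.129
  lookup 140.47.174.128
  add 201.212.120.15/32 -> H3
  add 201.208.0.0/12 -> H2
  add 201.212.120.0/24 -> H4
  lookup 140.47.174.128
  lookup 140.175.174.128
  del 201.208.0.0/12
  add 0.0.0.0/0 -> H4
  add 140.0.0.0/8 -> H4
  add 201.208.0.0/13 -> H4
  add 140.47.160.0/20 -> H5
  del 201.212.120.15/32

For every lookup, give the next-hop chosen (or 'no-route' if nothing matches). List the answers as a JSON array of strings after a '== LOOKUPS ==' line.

Process each operation:
  + 201.212.120.0/24 (H5) depth=24
  + 140.32.0.0/12 (H2) depth=12
  del 140.32.0.0/12 (clear depth 12)
  + 140.47.174.128/28 (H5) depth=28
  + 140.47.160.0/20 (H0) depth=20
  Q 140.47.174.128: descend 1000110000101111101011101000 ; hops seen [H0,H5] ; pick H5
  Q 207.29.191.33: descend 11001 ; hops seen [∅] ; pick no-route
  Q 140.47.174.131: descend 1000110000101111101011101000 ; hops seen [H0,H5] ; pick H5
  + 0.0.0.0/0 (H3) depth=0
  + 201.212.120.0/28 (H0) depth=28
  del 201.212.120.0/28 (clear depth 28)
  Q 140.47.174.134: descend 1000110000101111101011101000 ; hops seen [H3,H0,H5] ; pick H5
  + 201.212.120.15/32 (H3) depth=32
  + 0.0.0.0/0 (H1) depth=0
  Q 201.212.120.15: descend 11001001110101000111100000001111 ; hops seen [H1,H5,H3] ; pick H3
  + 201.212.112.0/20 (H5) depth=20
  + 201.212.120.0/27 (H4) depth=27
  Q 140.47.160.13: descend 10001100001011111010 ; hops seen [H1,H0] ; pick H0
  Q 140.47.174.129: descend 1000110000101111101011101000 ; hops seen [H1,H0,H5] ; pick H5
  Q 140.47.174.128: descend 1000110000101111101011101000 ; hops seen [H1,H0,H5] ; pick H5
  + 201.212.120.15/32 (H3) depth=32
  + 201.208.0.0/12 (H2) depth=12
  + 201.212.120.0/24 (H4) depth=24
  Q 140.47.174.128: descend 1000110000101111101011101000 ; hops seen [H1,H0,H5] ; pick H5
  Q 140.175.174.128: descend 10001100 ; hops seen [H1] ; pick H1
  del 201.208.0.0/12 (clear depth 12)
  + 0.0.0.0/0 (H4) depth=0
  + 140.0.0.0/8 (H4) depth=8
  + 201.208.0.0/13 (H4) depth=13
  + 140.47.160.0/20 (H5) depth=20
  del 201.212.120.15/32 (clear depth 32)

== LOOKUPS ==
["H5","no-route","H5","H5","H3","H0","H5","H5","H5","H1"]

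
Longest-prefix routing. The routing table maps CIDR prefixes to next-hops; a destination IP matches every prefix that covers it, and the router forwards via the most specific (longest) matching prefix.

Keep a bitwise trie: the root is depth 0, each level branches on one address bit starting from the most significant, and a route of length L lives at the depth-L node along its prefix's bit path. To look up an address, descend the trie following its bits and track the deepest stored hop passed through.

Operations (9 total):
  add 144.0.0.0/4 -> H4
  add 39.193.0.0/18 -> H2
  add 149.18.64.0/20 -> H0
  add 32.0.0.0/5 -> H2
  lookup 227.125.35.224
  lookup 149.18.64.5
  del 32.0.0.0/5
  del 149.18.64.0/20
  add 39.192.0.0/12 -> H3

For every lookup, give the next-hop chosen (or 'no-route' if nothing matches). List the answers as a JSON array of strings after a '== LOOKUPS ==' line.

Trace:
  add 144.0.0.0/4 -> H4 at depth 4
  add 39.193.0.0/18 -> H2 at depth 18
  add 149.18.64.0/20 -> H0 at depth 20
  add 32.0.0.0/5 -> H2 at depth 5
  ? 227.125.35.224  path d0:-→d1:-  best=no-route
  ? 149.18.64.5  path d0:-→d1:-→d2:-→d3:-→d4:H4→d5:-→d6:-→d7:-→d8:-→d9:-→d10:-→d11:-→d12:-→d13:-→d14:-→d15:-→d16:-→d17:-→d18:-→d19:-→d20:H0  best=H0
  del 32.0.0.0/5 (clear depth 5)
  del 149.18.64.0/20 (clear depth 20)
  add 39.192.0.0/12 -> H3 at depth 12

== LOOKUPS ==
["no-route","H0"]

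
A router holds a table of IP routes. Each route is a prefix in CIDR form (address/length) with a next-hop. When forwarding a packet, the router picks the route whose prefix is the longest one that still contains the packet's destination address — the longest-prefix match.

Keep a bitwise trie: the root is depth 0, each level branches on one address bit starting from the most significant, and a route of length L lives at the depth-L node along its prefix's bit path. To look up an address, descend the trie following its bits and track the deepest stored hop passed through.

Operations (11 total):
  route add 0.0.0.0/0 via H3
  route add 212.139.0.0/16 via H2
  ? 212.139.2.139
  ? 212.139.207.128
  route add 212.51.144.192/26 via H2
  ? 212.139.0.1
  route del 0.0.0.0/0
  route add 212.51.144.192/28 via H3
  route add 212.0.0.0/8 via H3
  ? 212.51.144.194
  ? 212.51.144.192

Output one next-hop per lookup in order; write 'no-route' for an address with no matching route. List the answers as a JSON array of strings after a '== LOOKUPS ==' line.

Process each operation:
  add 0.0.0.0/0 -> H3 at depth 0
  add 212.139.0.0/16 -> H2 at depth 16
  lookup 212.139.2.139: bits 1101010010001011 walk d0:H3→d1:-→d2:-→d3:-→d4:-→d5:-→d6:-→d7:-→d8:-→d9:-→d10:-→d11:-→d12:-→d13:-→d14:-→d15:-→d16:H2 -> H2
  lookup 212.139.207.128: bits 1101010010001011 walk d0:H3→d1:-→d2:-→d3:-→d4:-→d5:-→d6:-→d7:-→d8:-→d9:-→d10:-→d11:-→d12:-→d13:-→d14:-→d15:-→d16:H2 -> H2
  add 212.51.144.192/26 -> H2 at depth 26
  lookup 212.139.0.1: bits 1101010010001011 walk d0:H3→d1:-→d2:-→d3:-→d4:-→d5:-→d6:-→d7:-→d8:-→d9:-→d10:-→d11:-→d12:-→d13:-→d14:-→d15:-→d16:H2 -> H2
  - 0.0.0.0/0 clear@0
  add 212.51.144.192/28 -> H3 at depth 28
  add 212.0.0.0/8 -> H3 at depth 8
  lookup 212.51.144.194: bits 1101010000110011100100001100 walk d0:-→d1:-→d2:-→d3:-→d4:-→d5:-→d6:-→d7:-→d8:H3→d9:-→d10:-→d11:-→d12:-→d13:-→d14:-→d15:-→d16:-→d17:-→d18:-→d19:-→d20:-→d21:-→d22:-→d23:-→d24:-→d25:-→d26:H2→d27:-→d28:H3 -> H3
  lookup 212.51.144.192: bits 1101010000110011100100001100 walk d0:-→d1:-→d2:-→d3:-→d4:-→d5:-→d6:-→d7:-→d8:H3→d9:-→d10:-→d11:-→d12:-→d13:-→d14:-→d15:-→d16:-→d17:-→d18:-→d19:-→d20:-→d21:-→d22:-→d23:-→d24:-→d25:-→d26:H2→d27:-→d28:H3 -> H3

== LOOKUPS ==
["H2","H2","H2","H3","H3"]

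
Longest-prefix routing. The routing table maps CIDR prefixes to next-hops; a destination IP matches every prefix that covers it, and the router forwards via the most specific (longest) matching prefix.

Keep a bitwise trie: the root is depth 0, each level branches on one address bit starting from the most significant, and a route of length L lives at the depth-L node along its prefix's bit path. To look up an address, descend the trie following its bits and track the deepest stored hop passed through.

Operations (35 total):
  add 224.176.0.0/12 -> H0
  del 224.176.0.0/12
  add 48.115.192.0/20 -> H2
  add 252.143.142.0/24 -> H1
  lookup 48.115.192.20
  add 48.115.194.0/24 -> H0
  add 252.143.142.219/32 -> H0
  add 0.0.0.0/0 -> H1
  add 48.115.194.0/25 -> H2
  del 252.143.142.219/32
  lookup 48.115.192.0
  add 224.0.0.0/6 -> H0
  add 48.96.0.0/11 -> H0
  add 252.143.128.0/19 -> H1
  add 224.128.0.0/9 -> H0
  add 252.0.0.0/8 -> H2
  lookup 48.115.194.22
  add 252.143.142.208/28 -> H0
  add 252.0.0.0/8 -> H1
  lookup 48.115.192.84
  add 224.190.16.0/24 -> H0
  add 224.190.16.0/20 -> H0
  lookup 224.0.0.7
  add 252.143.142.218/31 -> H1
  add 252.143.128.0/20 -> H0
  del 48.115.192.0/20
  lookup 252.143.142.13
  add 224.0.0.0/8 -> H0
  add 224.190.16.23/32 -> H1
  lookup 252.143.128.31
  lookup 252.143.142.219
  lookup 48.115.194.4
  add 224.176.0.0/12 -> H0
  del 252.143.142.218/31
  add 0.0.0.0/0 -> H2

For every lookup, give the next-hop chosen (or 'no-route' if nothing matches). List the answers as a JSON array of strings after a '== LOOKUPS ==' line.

Trace:
  add 224.176.0.0/12 -> H0 at depth 12
  - 224.176.0.0/12 clear@12
  add 48.115.192.0/20 -> H2 at depth 20
  add 252.143.142.0/24 -> H1 at depth 24
  lookup 48.115.192.20: bits 00110000011100111100 walk d0:-→d1:-→d2:-→d3:-→d4:-→d5:-→d6:-→d7:-→d8:-→d9:-→d10:-→d11:-→d12:-→d13:-→d14:-→d15:-→d16:-→d17:-→d18:-→d19:-→d20:H2 -> H2
  add 48.115.194.0/24 -> H0 at depth 24
  add 252.143.142.219/32 -> H0 at depth 32
  add 0.0.0.0/0 -> H1 at depth 0
  add 48.115.194.0/25 -> H2 at depth 25
  - 252.143.142.219/32 clear@32
  lookup 48.115.192.0: bits 0011000001110011110000 walk d0:H1→d1:-→d2:-→d3:-→d4:-→d5:-→d6:-→d7:-→d8:-→d9:-→d10:-→d11:-→d12:-→d13:-→d14:-→d15:-→d16:-→d17:-→d18:-→d19:-→d20:H2→d21:-→d22:- -> H2
  add 224.0.0.0/6 -> H0 at depth 6
  add 48.96.0.0/11 -> H0 at depth 11
  add 252.143.128.0/19 -> H1 at depth 19
  add 224.128.0.0/9 -> H0 at depth 9
  add 252.0.0.0/8 -> H2 at depth 8
  lookup 48.115.194.22: bits 0011000001110011110000100 walk d0:H1→d1:-→d2:-→d3:-→d4:-→d5:-→d6:-→d7:-→d8:-→d9:-→d10:-→d11:H0→d12:-→d13:-→d14:-→d15:-→d16:-→d17:-→d18:-→d19:-→d20:H2→d21:-→d22:-→d23:-→d24:H0→d25:H2 -> H2
  add 252.143.142.208/28 -> H0 at depth 28
  add 252.0.0.0/8 -> H1 at depth 8
  lookup 48.115.192.84: bits 0011000001110011110000 walk d0:H1→d1:-→d2:-→d3:-→d4:-→d5:-→d6:-→d7:-→d8:-→d9:-→d10:-→d11:H0→d12:-→d13:-→d14:-→d15:-→d16:-→d17:-→d18:-→d19:-→d20:H2→d21:-→d22:- -> H2
  add 224.190.16.0/24 -> H0 at depth 24
  add 224.190.16.0/20 -> H0 at depth 20
  lookup 224.0.0.7: bits 11100000 walk d0:H1→d1:-→d2:-→d3:-→d4:-→d5:-→d6:H0→d7:-→d8:- -> H0
  add 252.143.142.218/31 -> H1 at depth 31
  add 252.143.128.0/20 -> H0 at depth 20
  - 48.115.192.0/20 clear@20
  lookup 252.143.142.13: bits 111111001000111110001110 walk d0:H1→d1:-→d2:-→d3:-→d4:-→d5:-→d6:-→d7:-→d8:H1→d9:-→d10:-→d11:-→d12:-→d13:-→d14:-→d15:-→d16:-→d17:-→d18:-→d19:H1→d20:H0→d21:-→d22:-→d23:-→d24:H1 -> H1
  add 224.0.0.0/8 -> H0 at depth 8
  add 224.190.16.23/32 -> H1 at depth 32
  lookup 252.143.128.31: bits 11111100100011111000 walk d0:H1→d1:-→d2:-→d3:-→d4:-→d5:-→d6:-→d7:-→d8:H1→d9:-→d10:-→d11:-→d12:-→d13:-→d14:-→d15:-→d16:-→d17:-→d18:-→d19:H1→d20:H0 -> H0
  lookup 252.143.142.219: bits 11111100100011111000111011011011 walk d0:H1→d1:-→d2:-→d3:-→d4:-→d5:-→d6:-→d7:-→d8:H1→d9:-→d10:-→d11:-→d12:-→d13:-→d14:-→d15:-→d16:-→d17:-→d18:-→d19:H1→d20:H0→d21:-→d22:-→d23:-→d24:H1→d25:-→d26:-→d27:-→d28:H0→d29:-→d30:-→d31:H1→d32:- -> H1
  lookup 48.115.194.4: bits 0011000001110011110000100 walk d0:H1→d1:-→d2:-→d3:-→d4:-→d5:-→d6:-→d7:-→d8:-→d9:-→d10:-→d11:H0→d12:-→d13:-→d14:-→d15:-→d16:-→d17:-→d18:-→d19:-→d20:-→d21:-→d22:-→d23:-→d24:H0→d25:H2 -> H2
  add 224.176.0.0/12 -> H0 at depth 12
  - 252.143.142.218/31 clear@31
  add 0.0.0.0/0 -> H2 at depth 0

== LOOKUPS ==
["H2","H2","H2","H2","H0","H1","H0","H1","H2"]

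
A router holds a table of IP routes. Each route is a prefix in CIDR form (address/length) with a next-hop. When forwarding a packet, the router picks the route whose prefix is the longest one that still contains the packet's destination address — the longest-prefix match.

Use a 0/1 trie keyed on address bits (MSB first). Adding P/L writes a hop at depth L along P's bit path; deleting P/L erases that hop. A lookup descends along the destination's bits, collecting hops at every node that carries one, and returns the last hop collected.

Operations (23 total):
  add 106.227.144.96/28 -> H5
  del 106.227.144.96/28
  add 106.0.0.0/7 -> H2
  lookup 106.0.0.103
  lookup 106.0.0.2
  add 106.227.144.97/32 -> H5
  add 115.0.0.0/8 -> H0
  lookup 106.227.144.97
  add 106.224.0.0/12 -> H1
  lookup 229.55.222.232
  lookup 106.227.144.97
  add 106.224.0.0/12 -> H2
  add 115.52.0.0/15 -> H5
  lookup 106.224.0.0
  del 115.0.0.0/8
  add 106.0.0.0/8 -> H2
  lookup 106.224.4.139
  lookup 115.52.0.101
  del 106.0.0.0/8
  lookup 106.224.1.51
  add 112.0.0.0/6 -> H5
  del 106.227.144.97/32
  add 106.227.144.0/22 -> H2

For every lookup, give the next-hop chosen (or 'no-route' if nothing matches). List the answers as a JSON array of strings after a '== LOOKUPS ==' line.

Process each operation:
  + 106.227.144.96/28 (H5) depth=28
  - 106.227.144.96/28 clear@28
  + 106.0.0.0/7 (H2) depth=7
  Q 106.0.0.103: descend 01101010 ; hops seen [H2] ; pick H2
  Q 106.0.0.2: descend 01101010 ; hops seen [H2] ; pick H2
  + 106.227.144.97/32 (H5) depth=32
  + 115.0.0.0/8 (H0) depth=8
  Q 106.227.144.97: descend 01101010111000111001000001100001 ; hops seen [H2,H5] ; pick H5
  + 106.224.0.0/12 (H1) depth=12
  Q 229.55.222.232: descend ε ; hops seen [∅] ; pick no-route
  Q 106.227.144.97: descend 01101010111000111001000001100001 ; hops seen [H2,H1,H5] ; pick H5
  + 106.224.0.0/12 (H2) depth=12
  + 115.52.0.0/15 (H5) depth=15
  Q 106.224.0.0: descend 01101010111000 ; hops seen [H2,H2] ; pick H2
  - 115.0.0.0/8 clear@8
  + 106.0.0.0/8 (H2) depth=8
  Q 106.224.4.139: descend 01101010111000 ; hops seen [H2,H2,H2] ; pick H2
  Q 115.52.0.101: descend 011100110011010 ; hops seen [H5] ; pick H5
  - 106.0.0.0/8 clear@8
  Q 106.224.1.51: descend 01101010111000 ; hops seen [H2,H2] ; pick H2
  + 112.0.0.0/6 (H5) depth=6
  - 106.227.144.97/32 clear@32
  + 106.227.144.0/22 (H2) depth=22

== LOOKUPS ==
["H2","H2","H5","no-route","H5","H2","H2","H5","H2"]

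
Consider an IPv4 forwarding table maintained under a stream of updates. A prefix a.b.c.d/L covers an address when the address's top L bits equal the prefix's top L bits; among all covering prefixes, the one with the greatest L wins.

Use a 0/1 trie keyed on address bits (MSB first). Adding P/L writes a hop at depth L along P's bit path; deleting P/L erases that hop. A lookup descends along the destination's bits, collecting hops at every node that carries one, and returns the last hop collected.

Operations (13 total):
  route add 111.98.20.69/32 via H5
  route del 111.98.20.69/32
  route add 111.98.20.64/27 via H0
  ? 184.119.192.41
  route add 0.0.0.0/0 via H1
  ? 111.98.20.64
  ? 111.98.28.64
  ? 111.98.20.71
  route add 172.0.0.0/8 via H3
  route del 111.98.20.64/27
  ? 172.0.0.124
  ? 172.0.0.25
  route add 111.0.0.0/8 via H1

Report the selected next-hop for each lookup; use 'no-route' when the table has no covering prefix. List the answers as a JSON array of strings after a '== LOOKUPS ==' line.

Trace:
  + 111.98.20.69/32 (H5) depth=32
  del 111.98.20.69/32 (clear depth 32)
  + 111.98.20.64/27 (H0) depth=27
  lookup 184.119.192.41: bits ε walk d0:- -> no-route
  + 0.0.0.0/0 (H1) depth=0
  lookup 111.98.20.64: bits 01101111011000100001010001000 walk d0:H1→d1:-→d2:-→d3:-→d4:-→d5:-→d6:-→d7:-→d8:-→d9:-→d10:-→d11:-→d12:-→d13:-→d14:-→d15:-→d16:-→d17:-→d18:-→d19:-→d20:-→d21:-→d22:-→d23:-→d24:-→d25:-→d26:-→d27:H0→d28:-→d29:- -> H0
  lookup 111.98.28.64: bits 01101111011000100001 walk d0:H1→d1:-→d2:-→d3:-→d4:-→d5:-→d6:-→d7:-→d8:-→d9:-→d10:-→d11:-→d12:-→d13:-→d14:-→d15:-→d16:-→d17:-→d18:-→d19:-→d20:- -> H1
  lookup 111.98.20.71: bits 011011110110001000010100010001 walk d0:H1→d1:-→d2:-→d3:-→d4:-→d5:-→d6:-→d7:-→d8:-→d9:-→d10:-→d11:-→d12:-→d13:-→d14:-→d15:-→d16:-→d17:-→d18:-→d19:-→d20:-→d21:-→d22:-→d23:-→d24:-→d25:-→d26:-→d27:H0→d28:-→d29:-→d30:- -> H0
  + 172.0.0.0/8 (H3) depth=8
  del 111.98.20.64/27 (clear depth 27)
  lookup 172.0.0.124: bits 10101100 walk d0:H1→d1:-→d2:-→d3:-→d4:-→d5:-→d6:-→d7:-→d8:H3 -> H3
  lookup 172.0.0.25: bits 10101100 walk d0:H1→d1:-→d2:-→d3:-→d4:-→d5:-→d6:-→d7:-→d8:H3 -> H3
  + 111.0.0.0/8 (H1) depth=8

== LOOKUPS ==
["no-route","H0","H1","H0","H3","H3"]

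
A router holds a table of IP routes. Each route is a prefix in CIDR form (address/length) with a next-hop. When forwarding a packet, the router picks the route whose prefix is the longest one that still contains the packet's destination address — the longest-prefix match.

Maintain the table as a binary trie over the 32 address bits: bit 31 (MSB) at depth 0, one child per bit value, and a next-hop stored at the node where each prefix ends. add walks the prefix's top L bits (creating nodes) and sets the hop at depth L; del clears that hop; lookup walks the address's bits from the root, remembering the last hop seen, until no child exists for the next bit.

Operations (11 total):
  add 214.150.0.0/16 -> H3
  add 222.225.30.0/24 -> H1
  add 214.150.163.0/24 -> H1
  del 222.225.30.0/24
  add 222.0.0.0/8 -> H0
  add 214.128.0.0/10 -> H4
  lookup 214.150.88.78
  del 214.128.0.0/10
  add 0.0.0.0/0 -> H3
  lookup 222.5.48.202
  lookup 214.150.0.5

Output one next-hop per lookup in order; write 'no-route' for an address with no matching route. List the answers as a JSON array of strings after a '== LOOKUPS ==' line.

Apply in order:
  + 214.150.0.0/16 (H3) depth=16
  + 222.225.30.0/24 (H1) depth=24
  + 214.150.163.0/24 (H1) depth=24
  del 222.225.30.0/24 (clear depth 24)
  + 222.0.0.0/8 (H0) depth=8
  + 214.128.0.0/10 (H4) depth=10
  lookup 214.150.88.78: bits 1101011010010110 walk d0:-→d1:-→d2:-→d3:-→d4:-→d5:-→d6:-→d7:-→d8:-→d9:-→d10:H4→d11:-→d12:-→d13:-→d14:-→d15:-→d16:H3 -> H3
  del 214.128.0.0/10 (clear depth 10)
  + 0.0.0.0/0 (H3) depth=0
  lookup 222.5.48.202: bits 11011110 walk d0:H3→d1:-→d2:-→d3:-→d4:-→d5:-→d6:-→d7:-→d8:H0 -> H0
  lookup 214.150.0.5: bits 1101011010010110 walk d0:H3→d1:-→d2:-→d3:-→d4:-→d5:-→d6:-→d7:-→d8:-→d9:-→d10:-→d11:-→d12:-→d13:-→d14:-→d15:-→d16:H3 -> H3

== LOOKUPS ==
["H3","H0","H3"]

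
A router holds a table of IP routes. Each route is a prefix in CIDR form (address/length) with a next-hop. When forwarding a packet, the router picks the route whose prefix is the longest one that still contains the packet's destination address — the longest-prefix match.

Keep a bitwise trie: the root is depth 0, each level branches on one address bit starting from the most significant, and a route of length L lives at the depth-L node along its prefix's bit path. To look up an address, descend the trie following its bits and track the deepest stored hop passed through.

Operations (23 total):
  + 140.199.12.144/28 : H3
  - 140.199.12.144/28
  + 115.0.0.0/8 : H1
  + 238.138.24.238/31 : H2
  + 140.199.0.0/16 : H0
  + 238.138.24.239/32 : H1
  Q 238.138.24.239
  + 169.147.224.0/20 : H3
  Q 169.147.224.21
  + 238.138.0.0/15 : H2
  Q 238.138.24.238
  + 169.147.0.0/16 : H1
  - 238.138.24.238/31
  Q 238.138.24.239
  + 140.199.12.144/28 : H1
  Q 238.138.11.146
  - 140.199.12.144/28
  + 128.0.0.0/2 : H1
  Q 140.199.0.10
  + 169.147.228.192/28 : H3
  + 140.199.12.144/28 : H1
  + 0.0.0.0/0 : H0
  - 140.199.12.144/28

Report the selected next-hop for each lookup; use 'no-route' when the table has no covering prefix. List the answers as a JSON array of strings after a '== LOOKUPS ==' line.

Apply in order:
  add 140.199.12.144/28 -> H3 at depth 28
  - 140.199.12.144/28 clear@28
  add 115.0.0.0/8 -> H1 at depth 8
  add 238.138.24.238/31 -> H2 at depth 31
  add 140.199.0.0/16 -> H0 at depth 16
  add 238.138.24.239/32 -> H1 at depth 32
  ? 238.138.24.239  path d0:-→d1:-→d2:-→d3:-→d4:-→d5:-→d6:-→d7:-→d8:-→d9:-→d10:-→d11:-→d12:-→d13:-→d14:-→d15:-→d16:-→d17:-→d18:-→d19:-→d20:-→d21:-→d22:-→d23:-→d24:-→d25:-→d26:-→d27:-→d28:-→d29:-→d30:-→d31:H2→d32:H1  best=H1
  add 169.147.224.0/20 -> H3 at depth 20
  ? 169.147.224.21  path d0:-→d1:-→d2:-→d3:-→d4:-→d5:-→d6:-→d7:-→d8:-→d9:-→d10:-→d11:-→d12:-→d13:-→d14:-→d15:-→d16:-→d17:-→d18:-→d19:-→d20:H3  best=H3
  add 238.138.0.0/15 -> H2 at depth 15
  ? 238.138.24.238  path d0:-→d1:-→d2:-→d3:-→d4:-→d5:-→d6:-→d7:-→d8:-→d9:-→d10:-→d11:-→d12:-→d13:-→d14:-→d15:H2→d16:-→d17:-→d18:-→d19:-→d20:-→d21:-→d22:-→d23:-→d24:-→d25:-→d26:-→d27:-→d28:-→d29:-→d30:-→d31:H2  best=H2
  add 169.147.0.0/16 -> H1 at depth 16
  - 238.138.24.238/31 clear@31
  ? 238.138.24.239  path d0:-→d1:-→d2:-→d3:-→d4:-→d5:-→d6:-→d7:-→d8:-→d9:-→d10:-→d11:-→d12:-→d13:-→d14:-→d15:H2→d16:-→d17:-→d18:-→d19:-→d20:-→d21:-→d22:-→d23:-→d24:-→d25:-→d26:-→d27:-→d28:-→d29:-→d30:-→d31:-→d32:H1  best=H1
  add 140.199.12.144/28 -> H1 at depth 28
  ? 238.138.11.146  path d0:-→d1:-→d2:-→d3:-→d4:-→d5:-→d6:-→d7:-→d8:-→d9:-→d10:-→d11:-→d12:-→d13:-→d14:-→d15:H2→d16:-→d17:-→d18:-→d19:-  best=H2
  - 140.199.12.144/28 clear@28
  add 128.0.0.0/2 -> H1 at depth 2
  ? 140.199.0.10  path d0:-→d1:-→d2:H1→d3:-→d4:-→d5:-→d6:-→d7:-→d8:-→d9:-→d10:-→d11:-→d12:-→d13:-→d14:-→d15:-→d16:H0→d17:-→d18:-→d19:-→d20:-  best=H0
  add 169.147.228.192/28 -> H3 at depth 28
  add 140.199.12.144/28 -> H1 at depth 28
  add 0.0.0.0/0 -> H0 at depth 0
  - 140.199.12.144/28 clear@28

== LOOKUPS ==
["H1","H3","H2","H1","H2","H0"]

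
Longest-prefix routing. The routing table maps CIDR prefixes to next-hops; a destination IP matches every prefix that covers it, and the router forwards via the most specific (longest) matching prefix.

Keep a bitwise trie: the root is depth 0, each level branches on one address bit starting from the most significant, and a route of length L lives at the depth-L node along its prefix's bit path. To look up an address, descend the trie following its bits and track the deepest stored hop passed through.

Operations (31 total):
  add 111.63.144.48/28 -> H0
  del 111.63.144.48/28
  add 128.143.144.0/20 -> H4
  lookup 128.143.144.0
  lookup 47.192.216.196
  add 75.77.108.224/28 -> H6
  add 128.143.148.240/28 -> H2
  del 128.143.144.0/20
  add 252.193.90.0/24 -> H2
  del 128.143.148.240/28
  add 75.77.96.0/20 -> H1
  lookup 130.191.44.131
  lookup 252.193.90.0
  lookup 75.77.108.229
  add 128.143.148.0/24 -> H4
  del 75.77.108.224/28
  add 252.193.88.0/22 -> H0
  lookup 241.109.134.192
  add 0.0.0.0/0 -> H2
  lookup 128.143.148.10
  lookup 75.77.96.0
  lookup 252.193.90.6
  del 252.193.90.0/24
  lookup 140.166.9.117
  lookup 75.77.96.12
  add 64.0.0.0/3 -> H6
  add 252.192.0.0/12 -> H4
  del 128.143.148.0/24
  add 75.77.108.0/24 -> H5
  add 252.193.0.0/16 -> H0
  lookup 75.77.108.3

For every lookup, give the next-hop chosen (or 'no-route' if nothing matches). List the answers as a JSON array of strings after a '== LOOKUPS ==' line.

Process each operation:
  add 111.63.144.48/28 -> H0 at depth 28
  del 111.63.144.48/28 (clear depth 28)
  add 128.143.144.0/20 -> H4 at depth 20
  lookup 128.143.144.0: bits 10000000100011111001 walk d0:-→d1:-→d2:-→d3:-→d4:-→d5:-→d6:-→d7:-→d8:-→d9:-→d10:-→d11:-→d12:-→d13:-→d14:-→d15:-→d16:-→d17:-→d18:-→d19:-→d20:H4 -> H4
  lookup 47.192.216.196: bits 0 walk d0:-→d1:- -> no-route
  add 75.77.108.224/28 -> H6 at depth 28
  add 128.143.148.240/28 -> H2 at depth 28
  del 128.143.144.0/20 (clear depth 20)
  add 252.193.90.0/24 -> H2 at depth 24
  del 128.143.148.240/28 (clear depth 28)
  add 75.77.96.0/20 -> H1 at depth 20
  lookup 130.191.44.131: bits 100000 walk d0:-→d1:-→d2:-→d3:-→d4:-→d5:-→d6:- -> no-route
  lookup 252.193.90.0: bits 111111001100000101011010 walk d0:-→d1:-→d2:-→d3:-→d4:-→d5:-→d6:-→d7:-→d8:-→d9:-→d10:-→d11:-→d12:-→d13:-→d14:-→d15:-→d16:-→d17:-→d18:-→d19:-→d20:-→d21:-→d22:-→d23:-→d24:H2 -> H2
  lookup 75.77.108.229: bits 0100101101001101011011001110 walk d0:-→d1:-→d2:-→d3:-→d4:-→d5:-→d6:-→d7:-→d8:-→d9:-→d10:-→d11:-→d12:-→d13:-→d14:-→d15:-→d16:-→d17:-→d18:-→d19:-→d20:H1→d21:-→d22:-→d23:-→d24:-→d25:-→d26:-→d27:-→d28:H6 -> H6
  add 128.143.148.0/24 -> H4 at depth 24
  del 75.77.108.224/28 (clear depth 28)
  add 252.193.88.0/22 -> H0 at depth 22
  lookup 241.109.134.192: bits 1111 walk d0:-→d1:-→d2:-→d3:-→d4:- -> no-route
  add 0.0.0.0/0 -> H2 at depth 0
  lookup 128.143.148.10: bits 100000001000111110010100 walk d0:H2→d1:-→d2:-→d3:-→d4:-→d5:-→d6:-→d7:-→d8:-→d9:-→d10:-→d11:-→d12:-→d13:-→d14:-→d15:-→d16:-→d17:-→d18:-→d19:-→d20:-→d21:-→d22:-→d23:-→d24:H4 -> H4
  lookup 75.77.96.0: bits 01001011010011010110 walk d0:H2→d1:-→d2:-→d3:-→d4:-→d5:-→d6:-→d7:-→d8:-→d9:-→d10:-→d11:-→d12:-→d13:-→d14:-→d15:-→d16:-→d17:-→d18:-→d19:-→d20:H1 -> H1
  lookup 252.193.90.6: bits 111111001100000101011010 walk d0:H2→d1:-→d2:-→d3:-→d4:-→d5:-→d6:-→d7:-→d8:-→d9:-→d10:-→d11:-→d12:-→d13:-→d14:-→d15:-→d16:-→d17:-→d18:-→d19:-→d20:-→d21:-→d22:H0→d23:-→d24:H2 -> H2
  del 252.193.90.0/24 (clear depth 24)
  lookup 140.166.9.117: bits 1000 walk d0:H2→d1:-→d2:-→d3:-→d4:- -> H2
  lookup 75.77.96.12: bits 01001011010011010110 walk d0:H2→d1:-→d2:-→d3:-→d4:-→d5:-→d6:-→d7:-→d8:-→d9:-→d10:-→d11:-→d12:-→d13:-→d14:-→d15:-→d16:-→d17:-→d18:-→d19:-→d20:H1 -> H1
  add 64.0.0.0/3 -> H6 at depth 3
  add 252.192.0.0/12 -> H4 at depth 12
  del 128.143.148.0/24 (clear depth 24)
  add 75.77.108.0/24 -> H5 at depth 24
  add 252.193.0.0/16 -> H0 at depth 16
  lookup 75.77.108.3: bits 010010110100110101101100 walk d0:H2→d1:-→d2:-→d3:H6→d4:-→d5:-→d6:-→d7:-→d8:-→d9:-→d10:-→d11:-→d12:-→d13:-→d14:-→d15:-→d16:-→d17:-→d18:-→d19:-→d20:H1→d21:-→d22:-→d23:-→d24:H5 -> H5

== LOOKUPS ==
["H4","no-route","no-route","H2","H6","no-route","H4","H1","H2","H2","H1","H5"]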